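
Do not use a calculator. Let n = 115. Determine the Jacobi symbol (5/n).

0

Reciprocity: 5 ≡ 1 and 115 ≡ 3 (mod 4), so (5/115) = +(115/5).
Reduce top mod 5: now compute (0/5).
Top reduces to 0: gcd > 1, so the symbol is 0.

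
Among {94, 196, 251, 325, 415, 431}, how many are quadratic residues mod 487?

3

(94/487) = -1 → non-residue.
(196/487) = +1 → QR.
(251/487) = +1 → QR.
(325/487) = -1 → non-residue.
(415/487) = -1 → non-residue.
(431/487) = +1 → QR.
Total quadratic residues among the 6: 3.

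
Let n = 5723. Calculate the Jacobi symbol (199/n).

-1

Reciprocity: 199 ≡ 3 and 5723 ≡ 3 (mod 4), so (199/5723) = −(5723/199).
Reduce top mod 199: now compute (151/199).
Reciprocity: 151 ≡ 3 and 199 ≡ 3 (mod 4), so (151/199) = −(199/151).
Reduce top mod 151: now compute (48/151).
Pull out 2^4: since 151 ≡ 7 (mod 8), (2/151) = +1, so (2/151)^4 = +1.
Reciprocity: 3 ≡ 3 and 151 ≡ 3 (mod 4), so (3/151) = −(151/3).
Reduce top mod 3: now compute (1/3).
Reached (1/3) = 1. Collecting the sign flips along the way, the symbol is -1.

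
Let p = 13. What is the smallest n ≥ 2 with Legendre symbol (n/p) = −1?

2

(2/13) = −1, so 2 is the smallest positive non-residue mod 13.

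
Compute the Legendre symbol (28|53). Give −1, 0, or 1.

1

Euler's criterion: (28/53) ≡ 28^26 (mod 53).
28^2 ≡ 42 (mod 53)
28^4 ≡ 15 (mod 53)
28^8 ≡ 13 (mod 53)
28^16 ≡ 10 (mod 53)
28^26 = 28^(16+8+2) ≡ 1 (mod 53).
Result is 1, so (28/53) = 1.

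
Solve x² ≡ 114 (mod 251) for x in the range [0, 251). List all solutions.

Since 251 ≡ 3 (mod 4), a square root of 114 is 114^((251+1)/4) = 114^63 mod 251.
Repeated squaring: 114^2≡195, 114^4≡124, 114^8≡65, 114^16≡209, 114^32≡7 (mod 251).
114^63 = 114^(32+16+8+4+2+1) ≡ 214 (mod 251).
Check: 214² = 45796 ≡ 114 (mod 251). The two roots are 37 and 214.

37, 214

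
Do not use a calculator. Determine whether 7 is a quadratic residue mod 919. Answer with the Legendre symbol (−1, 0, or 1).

Reciprocity: 7 ≡ 3 and 919 ≡ 3 (mod 4), so (7/919) = −(919/7).
Reduce top mod 7: now compute (2/7).
Pull out 2: since 7 ≡ 7 (mod 8), (2/7) = +1.
Reached (1/7) = 1. Collecting the sign flips along the way, the symbol is -1.

-1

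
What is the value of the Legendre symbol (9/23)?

1

Euler's criterion: (9/23) ≡ 9^11 (mod 23).
9^2 ≡ 12 (mod 23)
9^4 ≡ 6 (mod 23)
9^8 ≡ 13 (mod 23)
9^11 = 9^(8+2+1) ≡ 1 (mod 23).
Result is 1, so (9/23) = 1.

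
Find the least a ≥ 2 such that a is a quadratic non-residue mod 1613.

2

(2/1613) = −1, so 2 is the smallest positive non-residue mod 1613.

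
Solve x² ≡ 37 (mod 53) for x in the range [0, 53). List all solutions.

14, 39

53 ≡ 1 (mod 4), so we find a root by search.
Trying successive values, 14² = 196 ≡ 37 (mod 53). The other root is 53 − 14 = 39.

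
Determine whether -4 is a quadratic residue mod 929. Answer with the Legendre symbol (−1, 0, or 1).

1

First reduce: -4 ≡ 925 (mod 929).
Reciprocity: 925 ≡ 1 and 929 ≡ 1 (mod 4), so (925/929) = +(929/925).
Reduce top mod 925: now compute (4/925).
Pull out 2^2: since 925 ≡ 5 (mod 8), (2/925) = -1, so (2/925)^2 = +1.
Reached (1/925) = 1. Collecting the sign flips along the way, the symbol is +1.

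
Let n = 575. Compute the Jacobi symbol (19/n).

-1

Reciprocity: 19 ≡ 3 and 575 ≡ 3 (mod 4), so (19/575) = −(575/19).
Reduce top mod 19: now compute (5/19).
Reciprocity: 5 ≡ 1 and 19 ≡ 3 (mod 4), so (5/19) = +(19/5).
Reduce top mod 5: now compute (4/5).
Pull out 2^2: since 5 ≡ 5 (mod 8), (2/5) = -1, so (2/5)^2 = +1.
Reached (1/5) = 1. Collecting the sign flips along the way, the symbol is -1.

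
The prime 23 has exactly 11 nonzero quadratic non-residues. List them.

Square k = 1,…,11 (k and 23−k give the same square):
1²=1, 2²=4, 3²=9, 4²=16, 5²≡2, 6²≡13, 7²≡3, 8²≡18, 9²≡12, 10²≡8, 11²≡6 (mod 23).
The residues are {1, 2, 3, 4, 6, 8, 9, 12, 13, 16, 18}; the non-residues are the remaining 11 nonzero classes.

5,7,10,11,14,15,17,19,20,21,22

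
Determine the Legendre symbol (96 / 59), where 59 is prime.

Euler's criterion: (96/59) ≡ 37^29 (mod 59).
37^2 ≡ 12 (mod 59)
37^4 ≡ 26 (mod 59)
37^8 ≡ 27 (mod 59)
37^16 ≡ 21 (mod 59)
37^29 = 37^(16+8+4+1) ≡ 58 (mod 59).
Result is 58 ≡ −1, so (96/59) = −1.

-1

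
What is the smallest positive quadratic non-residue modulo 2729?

3

(2/2729) = +1, so 2 is a residue.
(3/2729) = −1, so 3 is the smallest positive non-residue mod 2729.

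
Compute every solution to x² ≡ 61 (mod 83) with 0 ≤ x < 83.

12, 71

Since 83 ≡ 3 (mod 4), a square root of 61 is 61^((83+1)/4) = 61^21 mod 83.
Repeated squaring: 61^2≡69, 61^4≡30, 61^8≡70, 61^16≡3 (mod 83).
61^21 = 61^(16+4+1) ≡ 12 (mod 83).
Check: 12² = 144 ≡ 61 (mod 83). The two roots are 12 and 71.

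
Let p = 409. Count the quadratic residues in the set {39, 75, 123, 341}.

(39/409) = -1 → non-residue.
(75/409) = +1 → QR.
(123/409) = +1 → QR.
(341/409) = +1 → QR.
Total quadratic residues among the 4: 3.

3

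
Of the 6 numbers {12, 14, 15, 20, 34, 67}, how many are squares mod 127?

2

(12/127) = -1 → non-residue.
(14/127) = -1 → non-residue.
(15/127) = +1 → QR.
(20/127) = -1 → non-residue.
(34/127) = +1 → QR.
(67/127) = -1 → non-residue.
Total quadratic residues among the 6: 2.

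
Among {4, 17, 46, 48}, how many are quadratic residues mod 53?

(4/53) = +1 → QR.
(17/53) = +1 → QR.
(46/53) = +1 → QR.
(48/53) = -1 → non-residue.
Total quadratic residues among the 4: 3.

3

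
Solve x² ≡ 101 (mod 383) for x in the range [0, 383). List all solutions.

22, 361

Since 383 ≡ 3 (mod 4), a square root of 101 is 101^((383+1)/4) = 101^96 mod 383.
Repeated squaring: 101^2≡243, 101^4≡67, 101^8≡276, 101^16≡342, 101^32≡149, 101^64≡370 (mod 383).
101^96 = 101^(64+32) ≡ 361 (mod 383).
Check: 361² = 130321 ≡ 101 (mod 383). The two roots are 22 and 361.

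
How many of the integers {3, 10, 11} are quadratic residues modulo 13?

2

(3/13) = +1 → QR.
(10/13) = +1 → QR.
(11/13) = -1 → non-residue.
Total quadratic residues among the 3: 2.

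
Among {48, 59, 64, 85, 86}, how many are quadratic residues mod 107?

4

(48/107) = +1 → QR.
(59/107) = -1 → non-residue.
(64/107) = +1 → QR.
(85/107) = +1 → QR.
(86/107) = +1 → QR.
Total quadratic residues among the 5: 4.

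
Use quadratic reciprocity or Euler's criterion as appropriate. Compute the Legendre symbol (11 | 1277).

1

Reciprocity: 11 ≡ 3 and 1277 ≡ 1 (mod 4), so (11/1277) = +(1277/11).
Reduce top mod 11: now compute (1/11).
Reached (1/11) = 1. Collecting the sign flips along the way, the symbol is +1.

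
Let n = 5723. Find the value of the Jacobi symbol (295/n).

Reciprocity: 295 ≡ 3 and 5723 ≡ 3 (mod 4), so (295/5723) = −(5723/295).
Reduce top mod 295: now compute (118/295).
Pull out 2: since 295 ≡ 7 (mod 8), (2/295) = +1.
Reciprocity: 59 ≡ 3 and 295 ≡ 3 (mod 4), so (59/295) = −(295/59).
Reduce top mod 59: now compute (0/59).
Top reduces to 0: gcd > 1, so the symbol is 0.

0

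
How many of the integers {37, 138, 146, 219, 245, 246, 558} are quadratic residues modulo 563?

3

(37/563) = -1 → non-residue.
(138/563) = -1 → non-residue.
(146/563) = +1 → QR.
(219/563) = -1 → non-residue.
(245/563) = -1 → non-residue.
(246/563) = +1 → QR.
(558/563) = +1 → QR.
Total quadratic residues among the 7: 3.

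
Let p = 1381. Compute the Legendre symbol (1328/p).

-1

Pull out 2^4: since 1381 ≡ 5 (mod 8), (2/1381) = -1, so (2/1381)^4 = +1.
Reciprocity: 83 ≡ 3 and 1381 ≡ 1 (mod 4), so (83/1381) = +(1381/83).
Reduce top mod 83: now compute (53/83).
Reciprocity: 53 ≡ 1 and 83 ≡ 3 (mod 4), so (53/83) = +(83/53).
Reduce top mod 53: now compute (30/53).
Pull out 2: since 53 ≡ 5 (mod 8), (2/53) = -1.
Reciprocity: 15 ≡ 3 and 53 ≡ 1 (mod 4), so (15/53) = +(53/15).
Reduce top mod 15: now compute (8/15).
Pull out 2^3: since 15 ≡ 7 (mod 8), (2/15) = +1, so (2/15)^3 = +1.
Reached (1/15) = 1. Collecting the sign flips along the way, the symbol is -1.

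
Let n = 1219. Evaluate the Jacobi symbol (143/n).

-1

Reciprocity: 143 ≡ 3 and 1219 ≡ 3 (mod 4), so (143/1219) = −(1219/143).
Reduce top mod 143: now compute (75/143).
Reciprocity: 75 ≡ 3 and 143 ≡ 3 (mod 4), so (75/143) = −(143/75).
Reduce top mod 75: now compute (68/75).
Pull out 2^2: since 75 ≡ 3 (mod 8), (2/75) = -1, so (2/75)^2 = +1.
Reciprocity: 17 ≡ 1 and 75 ≡ 3 (mod 4), so (17/75) = +(75/17).
Reduce top mod 17: now compute (7/17).
Reciprocity: 7 ≡ 3 and 17 ≡ 1 (mod 4), so (7/17) = +(17/7).
Reduce top mod 7: now compute (3/7).
Reciprocity: 3 ≡ 3 and 7 ≡ 3 (mod 4), so (3/7) = −(7/3).
Reduce top mod 3: now compute (1/3).
Reached (1/3) = 1. Collecting the sign flips along the way, the symbol is -1.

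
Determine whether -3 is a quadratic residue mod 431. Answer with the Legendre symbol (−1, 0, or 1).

Euler's criterion: (-3/431) ≡ 428^215 (mod 431).
428^2 ≡ 9 (mod 431)
428^4 ≡ 81 (mod 431)
428^8 ≡ 96 (mod 431)
428^16 ≡ 165 (mod 431)
428^32 ≡ 72 (mod 431)
428^64 ≡ 12 (mod 431)
428^128 ≡ 144 (mod 431)
428^215 = 428^(128+64+16+4+2+1) ≡ 430 (mod 431).
Result is 430 ≡ −1, so (-3/431) = −1.

-1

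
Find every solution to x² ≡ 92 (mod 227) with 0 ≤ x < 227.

41, 186

Since 227 ≡ 3 (mod 4), a square root of 92 is 92^((227+1)/4) = 92^57 mod 227.
Repeated squaring: 92^2≡65, 92^4≡139, 92^8≡26, 92^16≡222, 92^32≡25 (mod 227).
92^57 = 92^(32+16+8+1) ≡ 186 (mod 227).
Check: 186² = 34596 ≡ 92 (mod 227). The two roots are 41 and 186.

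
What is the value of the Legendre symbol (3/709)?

Reciprocity: 3 ≡ 3 and 709 ≡ 1 (mod 4), so (3/709) = +(709/3).
Reduce top mod 3: now compute (1/3).
Reached (1/3) = 1. Collecting the sign flips along the way, the symbol is +1.

1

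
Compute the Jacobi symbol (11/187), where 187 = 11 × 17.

Reciprocity: 11 ≡ 3 and 187 ≡ 3 (mod 4), so (11/187) = −(187/11).
Reduce top mod 11: now compute (0/11).
Top reduces to 0: gcd > 1, so the symbol is 0.

0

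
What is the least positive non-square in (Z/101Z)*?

2

(2/101) = −1, so 2 is the smallest positive non-residue mod 101.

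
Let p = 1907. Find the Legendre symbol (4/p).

1

Pull out 2^2: since 1907 ≡ 3 (mod 8), (2/1907) = -1, so (2/1907)^2 = +1.
Reached (1/1907) = 1. Collecting the sign flips along the way, the symbol is +1.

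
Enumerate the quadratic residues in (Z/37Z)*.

Square k = 1,…,18 (k and 37−k give the same square):
1²=1, 2²=4, 3²=9, 4²=16, 5²=25, 6²=36, 7²≡12, 8²≡27, 9²≡7, 10²≡26, 11²≡10, 12²≡33, 13²≡21, 14²≡11, 15²≡3, 16²≡34, 17²≡30, 18²≡28 (mod 37).
So the quadratic residues mod 37 are {1, 3, 4, 7, 9, 10, 11, 12, 16, 21, 25, 26, 27, 28, 30, 33, 34, 36}.

1,3,4,7,9,10,11,12,16,21,25,26,27,28,30,33,34,36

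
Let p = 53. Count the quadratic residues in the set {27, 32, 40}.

1

(27/53) = -1 → non-residue.
(32/53) = -1 → non-residue.
(40/53) = +1 → QR.
Total quadratic residues among the 3: 1.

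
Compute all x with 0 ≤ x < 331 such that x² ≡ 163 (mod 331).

Since 331 ≡ 3 (mod 4), a square root of 163 is 163^((331+1)/4) = 163^83 mod 331.
Repeated squaring: 163^2≡89, 163^4≡308, 163^8≡198, 163^16≡146, 163^32≡132, 163^64≡212 (mod 331).
163^83 = 163^(64+16+2+1) ≡ 297 (mod 331).
Check: 297² = 88209 ≡ 163 (mod 331). The two roots are 34 and 297.

34, 297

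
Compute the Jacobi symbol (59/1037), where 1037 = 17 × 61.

Reciprocity: 59 ≡ 3 and 1037 ≡ 1 (mod 4), so (59/1037) = +(1037/59).
Reduce top mod 59: now compute (34/59).
Pull out 2: since 59 ≡ 3 (mod 8), (2/59) = -1.
Reciprocity: 17 ≡ 1 and 59 ≡ 3 (mod 4), so (17/59) = +(59/17).
Reduce top mod 17: now compute (8/17).
Pull out 2^3: since 17 ≡ 1 (mod 8), (2/17) = +1, so (2/17)^3 = +1.
Reached (1/17) = 1. Collecting the sign flips along the way, the symbol is -1.

-1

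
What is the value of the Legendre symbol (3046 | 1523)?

0

First reduce: 3046 ≡ 0 (mod 1523).
Top reduces to 0: gcd > 1, so the symbol is 0.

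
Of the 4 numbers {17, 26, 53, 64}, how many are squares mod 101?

(17/101) = +1 → QR.
(26/101) = -1 → non-residue.
(53/101) = -1 → non-residue.
(64/101) = +1 → QR.
Total quadratic residues among the 4: 2.

2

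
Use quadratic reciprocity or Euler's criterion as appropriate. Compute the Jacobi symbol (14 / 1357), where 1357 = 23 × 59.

Pull out 2: since 1357 ≡ 5 (mod 8), (2/1357) = -1.
Reciprocity: 7 ≡ 3 and 1357 ≡ 1 (mod 4), so (7/1357) = +(1357/7).
Reduce top mod 7: now compute (6/7).
Pull out 2: since 7 ≡ 7 (mod 8), (2/7) = +1.
Reciprocity: 3 ≡ 3 and 7 ≡ 3 (mod 4), so (3/7) = −(7/3).
Reduce top mod 3: now compute (1/3).
Reached (1/3) = 1. Collecting the sign flips along the way, the symbol is +1.

1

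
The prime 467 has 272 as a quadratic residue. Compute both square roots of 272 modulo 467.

Since 467 ≡ 3 (mod 4), a square root of 272 is 272^((467+1)/4) = 272^117 mod 467.
Repeated squaring: 272^2≡198, 272^4≡443, 272^8≡109, 272^16≡206, 272^32≡406, 272^64≡452 (mod 467).
272^117 = 272^(64+32+16+4+1) ≡ 88 (mod 467).
Check: 88² = 7744 ≡ 272 (mod 467). The two roots are 88 and 379.

88, 379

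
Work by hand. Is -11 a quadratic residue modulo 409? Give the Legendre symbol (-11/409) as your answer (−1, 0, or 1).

Euler's criterion: (-11/409) ≡ 398^204 (mod 409).
398^2 ≡ 121 (mod 409)
398^4 ≡ 326 (mod 409)
398^8 ≡ 345 (mod 409)
398^16 ≡ 6 (mod 409)
398^32 ≡ 36 (mod 409)
398^64 ≡ 69 (mod 409)
398^128 ≡ 262 (mod 409)
398^204 = 398^(128+64+8+4) ≡ 408 (mod 409).
Result is 408 ≡ −1, so (-11/409) = −1.

-1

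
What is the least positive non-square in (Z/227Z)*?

(2/227) = −1, so 2 is the smallest positive non-residue mod 227.

2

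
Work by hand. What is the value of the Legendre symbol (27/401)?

-1

Euler's criterion: (27/401) ≡ 27^200 (mod 401).
27^2 ≡ 328 (mod 401)
27^4 ≡ 116 (mod 401)
27^8 ≡ 223 (mod 401)
27^16 ≡ 5 (mod 401)
27^32 ≡ 25 (mod 401)
27^64 ≡ 224 (mod 401)
27^128 ≡ 51 (mod 401)
27^200 = 27^(128+64+8) ≡ 400 (mod 401).
Result is 400 ≡ −1, so (27/401) = −1.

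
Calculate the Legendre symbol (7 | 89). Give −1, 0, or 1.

Reciprocity: 7 ≡ 3 and 89 ≡ 1 (mod 4), so (7/89) = +(89/7).
Reduce top mod 7: now compute (5/7).
Reciprocity: 5 ≡ 1 and 7 ≡ 3 (mod 4), so (5/7) = +(7/5).
Reduce top mod 5: now compute (2/5).
Pull out 2: since 5 ≡ 5 (mod 8), (2/5) = -1.
Reached (1/5) = 1. Collecting the sign flips along the way, the symbol is -1.

-1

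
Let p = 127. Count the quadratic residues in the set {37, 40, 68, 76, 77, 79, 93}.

4

(37/127) = +1 → QR.
(40/127) = -1 → non-residue.
(68/127) = +1 → QR.
(76/127) = +1 → QR.
(77/127) = -1 → non-residue.
(79/127) = +1 → QR.
(93/127) = -1 → non-residue.
Total quadratic residues among the 7: 4.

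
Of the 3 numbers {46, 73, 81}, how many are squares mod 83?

1

(46/83) = -1 → non-residue.
(73/83) = -1 → non-residue.
(81/83) = +1 → QR.
Total quadratic residues among the 3: 1.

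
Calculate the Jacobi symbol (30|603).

0

Pull out 2: since 603 ≡ 3 (mod 8), (2/603) = -1.
Reciprocity: 15 ≡ 3 and 603 ≡ 3 (mod 4), so (15/603) = −(603/15).
Reduce top mod 15: now compute (3/15).
Reciprocity: 3 ≡ 3 and 15 ≡ 3 (mod 4), so (3/15) = −(15/3).
Reduce top mod 3: now compute (0/3).
Top reduces to 0: gcd > 1, so the symbol is 0.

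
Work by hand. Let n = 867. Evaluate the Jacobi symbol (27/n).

0

Reciprocity: 27 ≡ 3 and 867 ≡ 3 (mod 4), so (27/867) = −(867/27).
Reduce top mod 27: now compute (3/27).
Reciprocity: 3 ≡ 3 and 27 ≡ 3 (mod 4), so (3/27) = −(27/3).
Reduce top mod 3: now compute (0/3).
Top reduces to 0: gcd > 1, so the symbol is 0.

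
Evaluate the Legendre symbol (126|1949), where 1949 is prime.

1

Pull out 2: since 1949 ≡ 5 (mod 8), (2/1949) = -1.
Reciprocity: 63 ≡ 3 and 1949 ≡ 1 (mod 4), so (63/1949) = +(1949/63).
Reduce top mod 63: now compute (59/63).
Reciprocity: 59 ≡ 3 and 63 ≡ 3 (mod 4), so (59/63) = −(63/59).
Reduce top mod 59: now compute (4/59).
Pull out 2^2: since 59 ≡ 3 (mod 8), (2/59) = -1, so (2/59)^2 = +1.
Reached (1/59) = 1. Collecting the sign flips along the way, the symbol is +1.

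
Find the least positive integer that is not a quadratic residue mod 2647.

3

(2/2647) = +1, so 2 is a residue.
(3/2647) = −1, so 3 is the smallest positive non-residue mod 2647.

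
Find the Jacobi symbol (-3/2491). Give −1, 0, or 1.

1

First reduce: -3 ≡ 2488 (mod 2491).
Pull out 2^3: since 2491 ≡ 3 (mod 8), (2/2491) = -1, so (2/2491)^3 = -1.
Reciprocity: 311 ≡ 3 and 2491 ≡ 3 (mod 4), so (311/2491) = −(2491/311).
Reduce top mod 311: now compute (3/311).
Reciprocity: 3 ≡ 3 and 311 ≡ 3 (mod 4), so (3/311) = −(311/3).
Reduce top mod 3: now compute (2/3).
Pull out 2: since 3 ≡ 3 (mod 8), (2/3) = -1.
Reached (1/3) = 1. Collecting the sign flips along the way, the symbol is +1.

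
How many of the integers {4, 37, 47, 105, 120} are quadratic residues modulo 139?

(4/139) = +1 → QR.
(37/139) = +1 → QR.
(47/139) = +1 → QR.
(105/139) = -1 → non-residue.
(120/139) = +1 → QR.
Total quadratic residues among the 5: 4.

4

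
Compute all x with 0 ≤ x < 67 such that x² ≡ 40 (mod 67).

24, 43

Since 67 ≡ 3 (mod 4), a square root of 40 is 40^((67+1)/4) = 40^17 mod 67.
Repeated squaring: 40^2≡59, 40^4≡64, 40^8≡9, 40^16≡14 (mod 67).
40^17 = 40^(16+1) ≡ 24 (mod 67).
Check: 24² = 576 ≡ 40 (mod 67). The two roots are 24 and 43.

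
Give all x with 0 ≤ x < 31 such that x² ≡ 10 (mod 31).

Since 31 ≡ 3 (mod 4), a square root of 10 is 10^((31+1)/4) = 10^8 mod 31.
Repeated squaring: 10^2≡7, 10^4≡18, 10^8≡14 (mod 31).
10^8 = 10^(8) ≡ 14 (mod 31).
Check: 14² = 196 ≡ 10 (mod 31). The two roots are 14 and 17.

14, 17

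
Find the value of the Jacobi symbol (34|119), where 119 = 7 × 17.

Pull out 2: since 119 ≡ 7 (mod 8), (2/119) = +1.
Reciprocity: 17 ≡ 1 and 119 ≡ 3 (mod 4), so (17/119) = +(119/17).
Reduce top mod 17: now compute (0/17).
Top reduces to 0: gcd > 1, so the symbol is 0.

0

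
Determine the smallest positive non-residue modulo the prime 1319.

13

(2/1319) = +1, so 2 is a residue.
(3/1319) = +1, so 3 is a residue.
(4/1319) = +1, so 4 is a residue.
(5/1319) = +1, so 5 is a residue.
(6/1319) = +1, so 6 is a residue.
(7/1319) = +1, so 7 is a residue.
(8/1319) = +1, so 8 is a residue.
(9/1319) = +1, so 9 is a residue.
(10/1319) = +1, so 10 is a residue.
(11/1319) = +1, so 11 is a residue.
(12/1319) = +1, so 12 is a residue.
(13/1319) = −1, so 13 is the smallest positive non-residue mod 1319.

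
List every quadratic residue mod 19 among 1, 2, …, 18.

1,4,5,6,7,9,11,16,17

Square k = 1,…,9 (k and 19−k give the same square):
1²=1, 2²=4, 3²=9, 4²=16, 5²≡6, 6²≡17, 7²≡11, 8²≡7, 9²≡5 (mod 19).
So the quadratic residues mod 19 are {1, 4, 5, 6, 7, 9, 11, 16, 17}.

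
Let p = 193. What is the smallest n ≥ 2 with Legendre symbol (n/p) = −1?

(2/193) = +1, so 2 is a residue.
(3/193) = +1, so 3 is a residue.
(4/193) = +1, so 4 is a residue.
(5/193) = −1, so 5 is the smallest positive non-residue mod 193.

5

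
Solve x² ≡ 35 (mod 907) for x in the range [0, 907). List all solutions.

43, 864

Since 907 ≡ 3 (mod 4), a square root of 35 is 35^((907+1)/4) = 35^227 mod 907.
Repeated squaring: 35^2≡318, 35^4≡447, 35^8≡269, 35^16≡708, 35^32≡600, 35^64≡828, 35^128≡799 (mod 907).
35^227 = 35^(128+64+32+2+1) ≡ 864 (mod 907).
Check: 864² = 746496 ≡ 35 (mod 907). The two roots are 43 and 864.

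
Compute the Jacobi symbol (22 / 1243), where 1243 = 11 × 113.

0

Pull out 2: since 1243 ≡ 3 (mod 8), (2/1243) = -1.
Reciprocity: 11 ≡ 3 and 1243 ≡ 3 (mod 4), so (11/1243) = −(1243/11).
Reduce top mod 11: now compute (0/11).
Top reduces to 0: gcd > 1, so the symbol is 0.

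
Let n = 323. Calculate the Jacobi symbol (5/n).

-1

Reciprocity: 5 ≡ 1 and 323 ≡ 3 (mod 4), so (5/323) = +(323/5).
Reduce top mod 5: now compute (3/5).
Reciprocity: 3 ≡ 3 and 5 ≡ 1 (mod 4), so (3/5) = +(5/3).
Reduce top mod 3: now compute (2/3).
Pull out 2: since 3 ≡ 3 (mod 8), (2/3) = -1.
Reached (1/3) = 1. Collecting the sign flips along the way, the symbol is -1.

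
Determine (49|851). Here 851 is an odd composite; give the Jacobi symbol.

1

Reciprocity: 49 ≡ 1 and 851 ≡ 3 (mod 4), so (49/851) = +(851/49).
Reduce top mod 49: now compute (18/49).
Pull out 2: since 49 ≡ 1 (mod 8), (2/49) = +1.
Reciprocity: 9 ≡ 1 and 49 ≡ 1 (mod 4), so (9/49) = +(49/9).
Reduce top mod 9: now compute (4/9).
Pull out 2^2: since 9 ≡ 1 (mod 8), (2/9) = +1, so (2/9)^2 = +1.
Reached (1/9) = 1. Collecting the sign flips along the way, the symbol is +1.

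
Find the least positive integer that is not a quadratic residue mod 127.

3

(2/127) = +1, so 2 is a residue.
(3/127) = −1, so 3 is the smallest positive non-residue mod 127.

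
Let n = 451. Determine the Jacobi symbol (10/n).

-1

Pull out 2: since 451 ≡ 3 (mod 8), (2/451) = -1.
Reciprocity: 5 ≡ 1 and 451 ≡ 3 (mod 4), so (5/451) = +(451/5).
Reduce top mod 5: now compute (1/5).
Reached (1/5) = 1. Collecting the sign flips along the way, the symbol is -1.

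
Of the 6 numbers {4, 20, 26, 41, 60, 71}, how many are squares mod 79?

(4/79) = +1 → QR.
(20/79) = +1 → QR.
(26/79) = +1 → QR.
(41/79) = -1 → non-residue.
(60/79) = -1 → non-residue.
(71/79) = -1 → non-residue.
Total quadratic residues among the 6: 3.

3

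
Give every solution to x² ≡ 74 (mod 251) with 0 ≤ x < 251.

Since 251 ≡ 3 (mod 4), a square root of 74 is 74^((251+1)/4) = 74^63 mod 251.
Repeated squaring: 74^2≡205, 74^4≡108, 74^8≡118, 74^16≡119, 74^32≡105 (mod 251).
74^63 = 74^(32+16+8+4+2+1) ≡ 227 (mod 251).
Check: 227² = 51529 ≡ 74 (mod 251). The two roots are 24 and 227.

24, 227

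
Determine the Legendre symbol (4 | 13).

1

Pull out 2^2: since 13 ≡ 5 (mod 8), (2/13) = -1, so (2/13)^2 = +1.
Reached (1/13) = 1. Collecting the sign flips along the way, the symbol is +1.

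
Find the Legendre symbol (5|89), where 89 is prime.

Reciprocity: 5 ≡ 1 and 89 ≡ 1 (mod 4), so (5/89) = +(89/5).
Reduce top mod 5: now compute (4/5).
Pull out 2^2: since 5 ≡ 5 (mod 8), (2/5) = -1, so (2/5)^2 = +1.
Reached (1/5) = 1. Collecting the sign flips along the way, the symbol is +1.

1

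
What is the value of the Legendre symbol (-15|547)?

Euler's criterion: (-15/547) ≡ 532^273 (mod 547).
532^2 ≡ 225 (mod 547)
532^4 ≡ 301 (mod 547)
532^8 ≡ 346 (mod 547)
532^16 ≡ 470 (mod 547)
532^32 ≡ 459 (mod 547)
532^64 ≡ 86 (mod 547)
532^128 ≡ 285 (mod 547)
532^256 ≡ 269 (mod 547)
532^273 = 532^(256+16+1) ≡ 546 (mod 547).
Result is 546 ≡ −1, so (-15/547) = −1.

-1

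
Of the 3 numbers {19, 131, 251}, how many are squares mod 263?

0

(19/263) = -1 → non-residue.
(131/263) = -1 → non-residue.
(251/263) = -1 → non-residue.
Total quadratic residues among the 3: 0.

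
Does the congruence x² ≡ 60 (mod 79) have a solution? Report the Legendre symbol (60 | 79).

-1

Pull out 2^2: since 79 ≡ 7 (mod 8), (2/79) = +1, so (2/79)^2 = +1.
Reciprocity: 15 ≡ 3 and 79 ≡ 3 (mod 4), so (15/79) = −(79/15).
Reduce top mod 15: now compute (4/15).
Pull out 2^2: since 15 ≡ 7 (mod 8), (2/15) = +1, so (2/15)^2 = +1.
Reached (1/15) = 1. Collecting the sign flips along the way, the symbol is -1.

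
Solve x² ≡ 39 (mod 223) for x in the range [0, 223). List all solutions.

40, 183

Since 223 ≡ 3 (mod 4), a square root of 39 is 39^((223+1)/4) = 39^56 mod 223.
Repeated squaring: 39^2≡183, 39^4≡39, 39^8≡183, 39^16≡39, 39^32≡183 (mod 223).
39^56 = 39^(32+16+8) ≡ 183 (mod 223).
Check: 183² = 33489 ≡ 39 (mod 223). The two roots are 40 and 183.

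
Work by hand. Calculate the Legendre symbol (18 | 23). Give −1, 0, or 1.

Pull out 2: since 23 ≡ 7 (mod 8), (2/23) = +1.
Reciprocity: 9 ≡ 1 and 23 ≡ 3 (mod 4), so (9/23) = +(23/9).
Reduce top mod 9: now compute (5/9).
Reciprocity: 5 ≡ 1 and 9 ≡ 1 (mod 4), so (5/9) = +(9/5).
Reduce top mod 5: now compute (4/5).
Pull out 2^2: since 5 ≡ 5 (mod 8), (2/5) = -1, so (2/5)^2 = +1.
Reached (1/5) = 1. Collecting the sign flips along the way, the symbol is +1.

1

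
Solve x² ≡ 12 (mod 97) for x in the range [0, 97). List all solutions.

97 ≡ 1 (mod 4), so we find a root by search.
Trying successive values, 20² = 400 ≡ 12 (mod 97). The other root is 97 − 20 = 77.

20, 77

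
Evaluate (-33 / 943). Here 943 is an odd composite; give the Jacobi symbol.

1

First reduce: -33 ≡ 910 (mod 943).
Pull out 2: since 943 ≡ 7 (mod 8), (2/943) = +1.
Reciprocity: 455 ≡ 3 and 943 ≡ 3 (mod 4), so (455/943) = −(943/455).
Reduce top mod 455: now compute (33/455).
Reciprocity: 33 ≡ 1 and 455 ≡ 3 (mod 4), so (33/455) = +(455/33).
Reduce top mod 33: now compute (26/33).
Pull out 2: since 33 ≡ 1 (mod 8), (2/33) = +1.
Reciprocity: 13 ≡ 1 and 33 ≡ 1 (mod 4), so (13/33) = +(33/13).
Reduce top mod 13: now compute (7/13).
Reciprocity: 7 ≡ 3 and 13 ≡ 1 (mod 4), so (7/13) = +(13/7).
Reduce top mod 7: now compute (6/7).
Pull out 2: since 7 ≡ 7 (mod 8), (2/7) = +1.
Reciprocity: 3 ≡ 3 and 7 ≡ 3 (mod 4), so (3/7) = −(7/3).
Reduce top mod 3: now compute (1/3).
Reached (1/3) = 1. Collecting the sign flips along the way, the symbol is +1.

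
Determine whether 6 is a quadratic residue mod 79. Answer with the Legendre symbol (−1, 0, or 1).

-1

Pull out 2: since 79 ≡ 7 (mod 8), (2/79) = +1.
Reciprocity: 3 ≡ 3 and 79 ≡ 3 (mod 4), so (3/79) = −(79/3).
Reduce top mod 3: now compute (1/3).
Reached (1/3) = 1. Collecting the sign flips along the way, the symbol is -1.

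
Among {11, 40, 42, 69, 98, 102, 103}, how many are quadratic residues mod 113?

(11/113) = +1 → QR.
(40/113) = -1 → non-residue.
(42/113) = -1 → non-residue.
(69/113) = +1 → QR.
(98/113) = +1 → QR.
(102/113) = +1 → QR.
(103/113) = -1 → non-residue.
Total quadratic residues among the 7: 4.

4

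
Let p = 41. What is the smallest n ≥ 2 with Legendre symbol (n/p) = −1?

3

(2/41) = +1, so 2 is a residue.
(3/41) = −1, so 3 is the smallest positive non-residue mod 41.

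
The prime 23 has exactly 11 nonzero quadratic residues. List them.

Square k = 1,…,11 (k and 23−k give the same square):
1²=1, 2²=4, 3²=9, 4²=16, 5²≡2, 6²≡13, 7²≡3, 8²≡18, 9²≡12, 10²≡8, 11²≡6 (mod 23).
So the quadratic residues mod 23 are {1, 2, 3, 4, 6, 8, 9, 12, 13, 16, 18}.

1,2,3,4,6,8,9,12,13,16,18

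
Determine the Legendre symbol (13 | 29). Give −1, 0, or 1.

Euler's criterion: (13/29) ≡ 13^14 (mod 29).
13^2 ≡ 24 (mod 29)
13^4 ≡ 25 (mod 29)
13^8 ≡ 16 (mod 29)
13^14 = 13^(8+4+2) ≡ 1 (mod 29).
Result is 1, so (13/29) = 1.

1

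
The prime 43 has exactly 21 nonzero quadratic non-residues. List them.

2 3 5 7 8 12 18 19 20 22 26 27 28 29 30 32 33 34 37 39 42

Square k = 1,…,21 (k and 43−k give the same square):
1²=1, 2²=4, 3²=9, 4²=16, 5²=25, 6²=36, 7²≡6, 8²≡21, 9²≡38, 10²≡14, 11²≡35, 12²≡15, 13²≡40, 14²≡24, 15²≡10, 16²≡41, 17²≡31, 18²≡23, 19²≡17, 20²≡13, 21²≡11 (mod 43).
The residues are {1, 4, 6, 9, 10, 11, 13, 14, 15, 16, 17, 21, 23, 24, 25, 31, 35, 36, 38, 40, 41}; the non-residues are the remaining 21 nonzero classes.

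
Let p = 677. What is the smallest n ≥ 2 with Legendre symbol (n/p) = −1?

(2/677) = −1, so 2 is the smallest positive non-residue mod 677.

2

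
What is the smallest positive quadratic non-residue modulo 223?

(2/223) = +1, so 2 is a residue.
(3/223) = −1, so 3 is the smallest positive non-residue mod 223.

3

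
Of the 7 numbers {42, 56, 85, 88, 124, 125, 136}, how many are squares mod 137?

3

(42/137) = -1 → non-residue.
(56/137) = +1 → QR.
(85/137) = -1 → non-residue.
(88/137) = +1 → QR.
(124/137) = -1 → non-residue.
(125/137) = -1 → non-residue.
(136/137) = +1 → QR.
Total quadratic residues among the 7: 3.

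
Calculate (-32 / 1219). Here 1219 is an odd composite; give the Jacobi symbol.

1

First reduce: -32 ≡ 1187 (mod 1219).
Reciprocity: 1187 ≡ 3 and 1219 ≡ 3 (mod 4), so (1187/1219) = −(1219/1187).
Reduce top mod 1187: now compute (32/1187).
Pull out 2^5: since 1187 ≡ 3 (mod 8), (2/1187) = -1, so (2/1187)^5 = -1.
Reached (1/1187) = 1. Collecting the sign flips along the way, the symbol is +1.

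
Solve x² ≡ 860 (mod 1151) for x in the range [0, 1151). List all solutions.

Since 1151 ≡ 3 (mod 4), a square root of 860 is 860^((1151+1)/4) = 860^288 mod 1151.
Repeated squaring: 860^2≡658, 860^4≡188, 860^8≡814, 860^16≡771, 860^32≡525, 860^64≡536, 860^128≡697, 860^256≡87 (mod 1151).
860^288 = 860^(256+32) ≡ 786 (mod 1151).
Check: 786² = 617796 ≡ 860 (mod 1151). The two roots are 365 and 786.

365, 786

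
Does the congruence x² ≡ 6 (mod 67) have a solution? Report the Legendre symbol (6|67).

Pull out 2: since 67 ≡ 3 (mod 8), (2/67) = -1.
Reciprocity: 3 ≡ 3 and 67 ≡ 3 (mod 4), so (3/67) = −(67/3).
Reduce top mod 3: now compute (1/3).
Reached (1/3) = 1. Collecting the sign flips along the way, the symbol is +1.

1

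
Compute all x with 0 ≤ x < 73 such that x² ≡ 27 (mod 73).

73 ≡ 1 (mod 4), so we find a root by search.
Trying successive values, 10² = 100 ≡ 27 (mod 73). The other root is 73 − 10 = 63.

10, 63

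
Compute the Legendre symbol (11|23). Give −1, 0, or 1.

-1

Reciprocity: 11 ≡ 3 and 23 ≡ 3 (mod 4), so (11/23) = −(23/11).
Reduce top mod 11: now compute (1/11).
Reached (1/11) = 1. Collecting the sign flips along the way, the symbol is -1.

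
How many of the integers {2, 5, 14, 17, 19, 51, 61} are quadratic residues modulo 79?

4

(2/79) = +1 → QR.
(5/79) = +1 → QR.
(14/79) = -1 → non-residue.
(17/79) = -1 → non-residue.
(19/79) = +1 → QR.
(51/79) = +1 → QR.
(61/79) = -1 → non-residue.
Total quadratic residues among the 7: 4.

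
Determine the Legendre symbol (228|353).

Pull out 2^2: since 353 ≡ 1 (mod 8), (2/353) = +1, so (2/353)^2 = +1.
Reciprocity: 57 ≡ 1 and 353 ≡ 1 (mod 4), so (57/353) = +(353/57).
Reduce top mod 57: now compute (11/57).
Reciprocity: 11 ≡ 3 and 57 ≡ 1 (mod 4), so (11/57) = +(57/11).
Reduce top mod 11: now compute (2/11).
Pull out 2: since 11 ≡ 3 (mod 8), (2/11) = -1.
Reached (1/11) = 1. Collecting the sign flips along the way, the symbol is -1.

-1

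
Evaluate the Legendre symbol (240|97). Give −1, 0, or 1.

-1

Euler's criterion: (240/97) ≡ 46^48 (mod 97).
46^2 ≡ 79 (mod 97)
46^4 ≡ 33 (mod 97)
46^8 ≡ 22 (mod 97)
46^16 ≡ 96 (mod 97)
46^32 ≡ 1 (mod 97)
46^48 = 46^(32+16) ≡ 96 (mod 97).
Result is 96 ≡ −1, so (240/97) = −1.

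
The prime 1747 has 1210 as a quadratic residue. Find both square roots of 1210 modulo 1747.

Since 1747 ≡ 3 (mod 4), a square root of 1210 is 1210^((1747+1)/4) = 1210^437 mod 1747.
Repeated squaring: 1210^2≡114, 1210^4≡767, 1210^8≡1297, 1210^16≡1595, 1210^32≡393, 1210^64≡713, 1210^128≡1739, 1210^256≡64 (mod 1747).
1210^437 = 1210^(256+128+32+16+4+1) ≡ 611 (mod 1747).
Check: 611² = 373321 ≡ 1210 (mod 1747). The two roots are 611 and 1136.

611, 1136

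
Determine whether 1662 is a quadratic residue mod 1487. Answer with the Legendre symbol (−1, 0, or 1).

First reduce: 1662 ≡ 175 (mod 1487).
Reciprocity: 175 ≡ 3 and 1487 ≡ 3 (mod 4), so (175/1487) = −(1487/175).
Reduce top mod 175: now compute (87/175).
Reciprocity: 87 ≡ 3 and 175 ≡ 3 (mod 4), so (87/175) = −(175/87).
Reduce top mod 87: now compute (1/87).
Reached (1/87) = 1. Collecting the sign flips along the way, the symbol is +1.

1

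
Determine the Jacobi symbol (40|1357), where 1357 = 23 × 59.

1

Pull out 2^3: since 1357 ≡ 5 (mod 8), (2/1357) = -1, so (2/1357)^3 = -1.
Reciprocity: 5 ≡ 1 and 1357 ≡ 1 (mod 4), so (5/1357) = +(1357/5).
Reduce top mod 5: now compute (2/5).
Pull out 2: since 5 ≡ 5 (mod 8), (2/5) = -1.
Reached (1/5) = 1. Collecting the sign flips along the way, the symbol is +1.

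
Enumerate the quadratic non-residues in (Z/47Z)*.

Square k = 1,…,23 (k and 47−k give the same square):
1²=1, 2²=4, 3²=9, 4²=16, 5²=25, 6²=36, 7²≡2, 8²≡17, 9²≡34, 10²≡6, 11²≡27, 12²≡3, 13²≡28, 14²≡8, 15²≡37, 16²≡21, 17²≡7, 18²≡42, 19²≡32, 20²≡24, 21²≡18, 22²≡14, 23²≡12 (mod 47).
The residues are {1, 2, 3, 4, 6, 7, 8, 9, 12, 14, 16, 17, 18, 21, 24, 25, 27, 28, 32, 34, 36, 37, 42}; the non-residues are the remaining 23 nonzero classes.

5,10,11,13,15,19,20,22,23,26,29,30,31,33,35,38,39,40,41,43,44,45,46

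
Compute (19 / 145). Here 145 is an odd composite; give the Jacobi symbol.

-1

Reciprocity: 19 ≡ 3 and 145 ≡ 1 (mod 4), so (19/145) = +(145/19).
Reduce top mod 19: now compute (12/19).
Pull out 2^2: since 19 ≡ 3 (mod 8), (2/19) = -1, so (2/19)^2 = +1.
Reciprocity: 3 ≡ 3 and 19 ≡ 3 (mod 4), so (3/19) = −(19/3).
Reduce top mod 3: now compute (1/3).
Reached (1/3) = 1. Collecting the sign flips along the way, the symbol is -1.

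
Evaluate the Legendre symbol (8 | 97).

1

Euler's criterion: (8/97) ≡ 8^48 (mod 97).
8^2 ≡ 64 (mod 97)
8^4 ≡ 22 (mod 97)
8^8 ≡ 96 (mod 97)
8^16 ≡ 1 (mod 97)
8^32 ≡ 1 (mod 97)
8^48 = 8^(32+16) ≡ 1 (mod 97).
Result is 1, so (8/97) = 1.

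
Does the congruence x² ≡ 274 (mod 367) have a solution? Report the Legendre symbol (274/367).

1

Euler's criterion: (274/367) ≡ 274^183 (mod 367).
274^2 ≡ 208 (mod 367)
274^4 ≡ 325 (mod 367)
274^8 ≡ 296 (mod 367)
274^16 ≡ 270 (mod 367)
274^32 ≡ 234 (mod 367)
274^64 ≡ 73 (mod 367)
274^128 ≡ 191 (mod 367)
274^183 = 274^(128+32+16+4+2+1) ≡ 1 (mod 367).
Result is 1, so (274/367) = 1.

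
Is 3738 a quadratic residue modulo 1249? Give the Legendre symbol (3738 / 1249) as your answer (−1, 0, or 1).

First reduce: 3738 ≡ 1240 (mod 1249).
Pull out 2^3: since 1249 ≡ 1 (mod 8), (2/1249) = +1, so (2/1249)^3 = +1.
Reciprocity: 155 ≡ 3 and 1249 ≡ 1 (mod 4), so (155/1249) = +(1249/155).
Reduce top mod 155: now compute (9/155).
Reciprocity: 9 ≡ 1 and 155 ≡ 3 (mod 4), so (9/155) = +(155/9).
Reduce top mod 9: now compute (2/9).
Pull out 2: since 9 ≡ 1 (mod 8), (2/9) = +1.
Reached (1/9) = 1. Collecting the sign flips along the way, the symbol is +1.

1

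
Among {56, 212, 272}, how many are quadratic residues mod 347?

(56/347) = +1 → QR.
(212/347) = +1 → QR.
(272/347) = -1 → non-residue.
Total quadratic residues among the 3: 2.

2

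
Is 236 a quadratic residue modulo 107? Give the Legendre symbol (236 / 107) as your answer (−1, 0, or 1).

-1

First reduce: 236 ≡ 22 (mod 107).
Pull out 2: since 107 ≡ 3 (mod 8), (2/107) = -1.
Reciprocity: 11 ≡ 3 and 107 ≡ 3 (mod 4), so (11/107) = −(107/11).
Reduce top mod 11: now compute (8/11).
Pull out 2^3: since 11 ≡ 3 (mod 8), (2/11) = -1, so (2/11)^3 = -1.
Reached (1/11) = 1. Collecting the sign flips along the way, the symbol is -1.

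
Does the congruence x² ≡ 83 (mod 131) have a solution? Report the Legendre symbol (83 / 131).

-1

Reciprocity: 83 ≡ 3 and 131 ≡ 3 (mod 4), so (83/131) = −(131/83).
Reduce top mod 83: now compute (48/83).
Pull out 2^4: since 83 ≡ 3 (mod 8), (2/83) = -1, so (2/83)^4 = +1.
Reciprocity: 3 ≡ 3 and 83 ≡ 3 (mod 4), so (3/83) = −(83/3).
Reduce top mod 3: now compute (2/3).
Pull out 2: since 3 ≡ 3 (mod 8), (2/3) = -1.
Reached (1/3) = 1. Collecting the sign flips along the way, the symbol is -1.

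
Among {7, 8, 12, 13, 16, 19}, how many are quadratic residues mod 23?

(7/23) = -1 → non-residue.
(8/23) = +1 → QR.
(12/23) = +1 → QR.
(13/23) = +1 → QR.
(16/23) = +1 → QR.
(19/23) = -1 → non-residue.
Total quadratic residues among the 6: 4.

4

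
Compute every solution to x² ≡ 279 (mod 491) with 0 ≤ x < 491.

Since 491 ≡ 3 (mod 4), a square root of 279 is 279^((491+1)/4) = 279^123 mod 491.
Repeated squaring: 279^2≡263, 279^4≡429, 279^8≡407, 279^16≡182, 279^32≡227, 279^64≡465 (mod 491).
279^123 = 279^(64+32+16+8+2+1) ≡ 233 (mod 491).
Check: 233² = 54289 ≡ 279 (mod 491). The two roots are 233 and 258.

233, 258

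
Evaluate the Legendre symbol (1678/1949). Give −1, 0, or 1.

-1

Pull out 2: since 1949 ≡ 5 (mod 8), (2/1949) = -1.
Reciprocity: 839 ≡ 3 and 1949 ≡ 1 (mod 4), so (839/1949) = +(1949/839).
Reduce top mod 839: now compute (271/839).
Reciprocity: 271 ≡ 3 and 839 ≡ 3 (mod 4), so (271/839) = −(839/271).
Reduce top mod 271: now compute (26/271).
Pull out 2: since 271 ≡ 7 (mod 8), (2/271) = +1.
Reciprocity: 13 ≡ 1 and 271 ≡ 3 (mod 4), so (13/271) = +(271/13).
Reduce top mod 13: now compute (11/13).
Reciprocity: 11 ≡ 3 and 13 ≡ 1 (mod 4), so (11/13) = +(13/11).
Reduce top mod 11: now compute (2/11).
Pull out 2: since 11 ≡ 3 (mod 8), (2/11) = -1.
Reached (1/11) = 1. Collecting the sign flips along the way, the symbol is -1.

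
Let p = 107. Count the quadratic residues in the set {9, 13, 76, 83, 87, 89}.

6

(9/107) = +1 → QR.
(13/107) = +1 → QR.
(76/107) = +1 → QR.
(83/107) = +1 → QR.
(87/107) = +1 → QR.
(89/107) = +1 → QR.
Total quadratic residues among the 6: 6.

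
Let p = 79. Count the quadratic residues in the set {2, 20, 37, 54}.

(2/79) = +1 → QR.
(20/79) = +1 → QR.
(37/79) = -1 → non-residue.
(54/79) = -1 → non-residue.
Total quadratic residues among the 4: 2.

2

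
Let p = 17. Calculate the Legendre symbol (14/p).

-1

Pull out 2: since 17 ≡ 1 (mod 8), (2/17) = +1.
Reciprocity: 7 ≡ 3 and 17 ≡ 1 (mod 4), so (7/17) = +(17/7).
Reduce top mod 7: now compute (3/7).
Reciprocity: 3 ≡ 3 and 7 ≡ 3 (mod 4), so (3/7) = −(7/3).
Reduce top mod 3: now compute (1/3).
Reached (1/3) = 1. Collecting the sign flips along the way, the symbol is -1.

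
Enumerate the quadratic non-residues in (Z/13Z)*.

2,5,6,7,8,11

Square k = 1,…,6 (k and 13−k give the same square):
1²=1, 2²=4, 3²=9, 4²≡3, 5²≡12, 6²≡10 (mod 13).
The residues are {1, 3, 4, 9, 10, 12}; the non-residues are the remaining 6 nonzero classes.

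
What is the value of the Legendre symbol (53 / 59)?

1

Reciprocity: 53 ≡ 1 and 59 ≡ 3 (mod 4), so (53/59) = +(59/53).
Reduce top mod 53: now compute (6/53).
Pull out 2: since 53 ≡ 5 (mod 8), (2/53) = -1.
Reciprocity: 3 ≡ 3 and 53 ≡ 1 (mod 4), so (3/53) = +(53/3).
Reduce top mod 3: now compute (2/3).
Pull out 2: since 3 ≡ 3 (mod 8), (2/3) = -1.
Reached (1/3) = 1. Collecting the sign flips along the way, the symbol is +1.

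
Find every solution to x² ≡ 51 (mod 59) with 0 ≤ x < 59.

13, 46

Since 59 ≡ 3 (mod 4), a square root of 51 is 51^((59+1)/4) = 51^15 mod 59.
Repeated squaring: 51^2≡5, 51^4≡25, 51^8≡35 (mod 59).
51^15 = 51^(8+4+2+1) ≡ 46 (mod 59).
Check: 46² = 2116 ≡ 51 (mod 59). The two roots are 13 and 46.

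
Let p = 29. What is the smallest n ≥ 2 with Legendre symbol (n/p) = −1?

(2/29) = −1, so 2 is the smallest positive non-residue mod 29.

2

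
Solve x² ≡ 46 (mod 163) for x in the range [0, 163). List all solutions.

32, 131

Since 163 ≡ 3 (mod 4), a square root of 46 is 46^((163+1)/4) = 46^41 mod 163.
Repeated squaring: 46^2≡160, 46^4≡9, 46^8≡81, 46^16≡41, 46^32≡51 (mod 163).
46^41 = 46^(32+8+1) ≡ 131 (mod 163).
Check: 131² = 17161 ≡ 46 (mod 163). The two roots are 32 and 131.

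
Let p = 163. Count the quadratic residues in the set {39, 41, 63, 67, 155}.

3

(39/163) = +1 → QR.
(41/163) = +1 → QR.
(63/163) = -1 → non-residue.
(67/163) = -1 → non-residue.
(155/163) = +1 → QR.
Total quadratic residues among the 5: 3.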